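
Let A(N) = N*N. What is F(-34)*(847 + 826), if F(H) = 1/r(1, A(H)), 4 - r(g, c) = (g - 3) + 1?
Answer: 1673/5 ≈ 334.60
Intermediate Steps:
A(N) = N**2
r(g, c) = 6 - g (r(g, c) = 4 - ((g - 3) + 1) = 4 - ((-3 + g) + 1) = 4 - (-2 + g) = 4 + (2 - g) = 6 - g)
F(H) = 1/5 (F(H) = 1/(6 - 1*1) = 1/(6 - 1) = 1/5)
F(-34)*(847 + 826) = (847 + 826)/5 = (1/5)*1673 = 1673/5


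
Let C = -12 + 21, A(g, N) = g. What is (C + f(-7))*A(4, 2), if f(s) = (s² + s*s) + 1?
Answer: 432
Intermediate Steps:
C = 9
f(s) = 1 + 2*s² (f(s) = (s² + s²) + 1 = 2*s² + 1 = 1 + 2*s²)
(C + f(-7))*A(4, 2) = (9 + (1 + 2*(-7)²))*4 = (9 + (1 + 2*49))*4 = (9 + (1 + 98))*4 = (9 + 99)*4 = 108*4 = 432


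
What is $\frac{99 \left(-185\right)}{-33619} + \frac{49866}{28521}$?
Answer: $\frac{732935723}{319615833} \approx 2.2932$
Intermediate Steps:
$\frac{99 \left(-185\right)}{-33619} + \frac{49866}{28521} = \left(-18315\right) \left(- \frac{1}{33619}\right) + 49866 \cdot \frac{1}{28521} = \frac{18315}{33619} + \frac{16622}{9507} = \frac{732935723}{319615833}$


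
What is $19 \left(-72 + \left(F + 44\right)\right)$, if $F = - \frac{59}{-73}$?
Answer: $- \frac{37715}{73} \approx -516.64$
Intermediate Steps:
$F = \frac{59}{73}$ ($F = \left(-59\right) \left(- \frac{1}{73}\right) = \frac{59}{73} \approx 0.80822$)
$19 \left(-72 + \left(F + 44\right)\right) = 19 \left(-72 + \left(\frac{59}{73} + 44\right)\right) = 19 \left(-72 + \frac{3271}{73}\right) = 19 \left(- \frac{1985}{73}\right) = - \frac{37715}{73}$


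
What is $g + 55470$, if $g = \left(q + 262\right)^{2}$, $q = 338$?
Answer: $415470$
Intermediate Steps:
$g = 360000$ ($g = \left(338 + 262\right)^{2} = 600^{2} = 360000$)
$g + 55470 = 360000 + 55470 = 415470$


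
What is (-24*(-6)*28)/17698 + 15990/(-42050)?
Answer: -5672271/37210045 ≈ -0.15244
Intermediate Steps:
(-24*(-6)*28)/17698 + 15990/(-42050) = (144*28)*(1/17698) + 15990*(-1/42050) = 4032*(1/17698) - 1599/4205 = 2016/8849 - 1599/4205 = -5672271/37210045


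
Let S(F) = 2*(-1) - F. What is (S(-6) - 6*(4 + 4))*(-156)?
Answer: 6864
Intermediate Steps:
S(F) = -2 - F
(S(-6) - 6*(4 + 4))*(-156) = ((-2 - 1*(-6)) - 6*(4 + 4))*(-156) = ((-2 + 6) - 6*8)*(-156) = (4 - 48)*(-156) = -44*(-156) = 6864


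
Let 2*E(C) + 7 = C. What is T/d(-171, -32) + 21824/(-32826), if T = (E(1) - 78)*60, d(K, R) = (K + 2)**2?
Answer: -391424812/468771693 ≈ -0.83500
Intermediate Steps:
E(C) = -7/2 + C/2
d(K, R) = (2 + K)**2
T = -4860 (T = ((-7/2 + (1/2)*1) - 78)*60 = ((-7/2 + 1/2) - 78)*60 = (-3 - 78)*60 = -81*60 = -4860)
T/d(-171, -32) + 21824/(-32826) = -4860/(2 - 171)**2 + 21824/(-32826) = -4860/((-169)**2) + 21824*(-1/32826) = -4860/28561 - 10912/16413 = -391424812/468771693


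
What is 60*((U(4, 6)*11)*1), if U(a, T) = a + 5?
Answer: 5940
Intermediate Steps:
U(a, T) = 5 + a
60*((U(4, 6)*11)*1) = 60*(((5 + 4)*11)*1) = 60*((9*11)*1) = 60*(99*1) = 60*99 = 5940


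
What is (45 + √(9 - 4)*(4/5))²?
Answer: 10141/5 + 72*√5 ≈ 2189.2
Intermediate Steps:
(45 + √(9 - 4)*(4/5))² = (45 + √5*(4*(⅕)))² = (45 + √5*(⅘))² = (45 + 4*√5/5)²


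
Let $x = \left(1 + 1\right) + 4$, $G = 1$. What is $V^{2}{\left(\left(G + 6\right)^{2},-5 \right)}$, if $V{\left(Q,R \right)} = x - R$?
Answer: $121$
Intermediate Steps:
$x = 6$ ($x = 2 + 4 = 6$)
$V{\left(Q,R \right)} = 6 - R$
$V^{2}{\left(\left(G + 6\right)^{2},-5 \right)} = \left(6 - -5\right)^{2} = \left(6 + 5\right)^{2} = 11^{2} = 121$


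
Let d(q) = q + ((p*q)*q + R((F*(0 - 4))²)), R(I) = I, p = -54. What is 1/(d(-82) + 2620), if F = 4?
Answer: -1/360302 ≈ -2.7755e-6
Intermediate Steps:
d(q) = 256 + q - 54*q² (d(q) = q + ((-54*q)*q + (4*(0 - 4))²) = q + (-54*q² + (4*(-4))²) = q + (-54*q² + (-16)²) = q + (-54*q² + 256) = q + (256 - 54*q²) = 256 + q - 54*q²)
1/(d(-82) + 2620) = 1/((256 - 82 - 54*(-82)²) + 2620) = 1/((256 - 82 - 54*6724) + 2620) = 1/((256 - 82 - 363096) + 2620) = 1/(-362922 + 2620) = 1/(-360302) = -1/360302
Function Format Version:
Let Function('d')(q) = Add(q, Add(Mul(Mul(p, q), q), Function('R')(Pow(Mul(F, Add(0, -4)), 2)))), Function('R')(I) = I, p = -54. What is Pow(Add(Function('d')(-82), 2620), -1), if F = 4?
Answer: Rational(-1, 360302) ≈ -2.7755e-6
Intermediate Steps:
Function('d')(q) = Add(256, q, Mul(-54, Pow(q, 2))) (Function('d')(q) = Add(q, Add(Mul(Mul(-54, q), q), Pow(Mul(4, Add(0, -4)), 2))) = Add(q, Add(Mul(-54, Pow(q, 2)), Pow(Mul(4, -4), 2))) = Add(q, Add(Mul(-54, Pow(q, 2)), Pow(-16, 2))) = Add(q, Add(Mul(-54, Pow(q, 2)), 256)) = Add(q, Add(256, Mul(-54, Pow(q, 2)))) = Add(256, q, Mul(-54, Pow(q, 2))))
Pow(Add(Function('d')(-82), 2620), -1) = Pow(Add(Add(256, -82, Mul(-54, Pow(-82, 2))), 2620), -1) = Pow(Add(Add(256, -82, Mul(-54, 6724)), 2620), -1) = Pow(Add(Add(256, -82, -363096), 2620), -1) = Pow(Add(-362922, 2620), -1) = Pow(-360302, -1) = Rational(-1, 360302)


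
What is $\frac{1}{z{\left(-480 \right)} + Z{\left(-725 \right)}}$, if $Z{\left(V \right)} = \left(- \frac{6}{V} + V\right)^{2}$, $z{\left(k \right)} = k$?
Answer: $\frac{525625}{276023033161} \approx 1.9043 \cdot 10^{-6}$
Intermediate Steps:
$Z{\left(V \right)} = \left(V - \frac{6}{V}\right)^{2}$
$\frac{1}{z{\left(-480 \right)} + Z{\left(-725 \right)}} = \frac{1}{-480 + \frac{\left(-6 + \left(-725\right)^{2}\right)^{2}}{525625}} = \frac{1}{-480 + \frac{\left(-6 + 525625\right)^{2}}{525625}} = \frac{1}{-480 + \frac{525619^{2}}{525625}} = \frac{1}{-480 + \frac{1}{525625} \cdot 276275333161} = \frac{1}{-480 + \frac{276275333161}{525625}} = \frac{1}{\frac{276023033161}{525625}} = \frac{525625}{276023033161}$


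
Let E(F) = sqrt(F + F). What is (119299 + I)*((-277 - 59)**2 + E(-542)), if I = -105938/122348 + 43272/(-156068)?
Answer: 16073185366759925376/1193412979 + 284743221491637*I*sqrt(271)/1193412979 ≈ 1.3468e+10 + 3.9278e+6*I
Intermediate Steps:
I = -2728471805/2386825958 (I = -105938*1/122348 + 43272*(-1/156068) = -52969/61174 - 10818/39017 = -2728471805/2386825958 ≈ -1.1431)
E(F) = sqrt(2)*sqrt(F) (E(F) = sqrt(2*F) = sqrt(2)*sqrt(F))
(119299 + I)*((-277 - 59)**2 + E(-542)) = (119299 - 2728471805/2386825958)*((-277 - 59)**2 + sqrt(2)*sqrt(-542)) = 284743221491637*((-336)**2 + sqrt(2)*(I*sqrt(542)))/2386825958 = 284743221491637*(112896 + 2*I*sqrt(271))/2386825958 = 16073185366759925376/1193412979 + 284743221491637*I*sqrt(271)/1193412979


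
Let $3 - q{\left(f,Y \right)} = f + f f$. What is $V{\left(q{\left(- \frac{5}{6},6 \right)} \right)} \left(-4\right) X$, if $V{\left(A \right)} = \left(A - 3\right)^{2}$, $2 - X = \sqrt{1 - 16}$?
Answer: $- \frac{25}{162} + \frac{25 i \sqrt{15}}{324} \approx -0.15432 + 0.29884 i$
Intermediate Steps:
$q{\left(f,Y \right)} = 3 - f - f^{2}$ ($q{\left(f,Y \right)} = 3 - \left(f + f f\right) = 3 - \left(f + f^{2}\right) = 3 - f - f^{2}$)
$X = 2 - i \sqrt{15}$ ($X = 2 - \sqrt{1 - 16} = 2 - \sqrt{-15} = 2 - i \sqrt{15} \approx 2.0 - 3.873 i$)
$V{\left(A \right)} = \left(-3 + A\right)^{2}$
$V{\left(q{\left(- \frac{5}{6},6 \right)} \right)} \left(-4\right) X = \left(-3 - \left(-3 - \frac{5}{6} + \left(- \frac{5}{6}\right)^{2}\right)\right)^{2} \left(-4\right) \left(2 - i \sqrt{15}\right) = \left(-3 - \left(-3 - \frac{5}{6} + \left(\left(-5\right) \frac{1}{6}\right)^{2}\right)\right)^{2} \left(-4\right) \left(2 - i \sqrt{15}\right) = \left(-3 - - \frac{113}{36}\right)^{2} \left(-4\right) \left(2 - i \sqrt{15}\right) = \left(-3 + \left(3 + \frac{5}{6} - \frac{25}{36}\right)\right)^{2} \left(-4\right) \left(2 - i \sqrt{15}\right) = \left(-3 + \frac{113}{36}\right)^{2} \left(-4\right) \left(2 - i \sqrt{15}\right) = \left(\frac{5}{36}\right)^{2} \left(-4\right) \left(2 - i \sqrt{15}\right) = \frac{25}{1296} \left(-4\right) \left(2 - i \sqrt{15}\right) = - \frac{25 \left(2 - i \sqrt{15}\right)}{324} = - \frac{25}{162} + \frac{25 i \sqrt{15}}{324}$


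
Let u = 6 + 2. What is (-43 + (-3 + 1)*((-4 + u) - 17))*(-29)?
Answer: 493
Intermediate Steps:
u = 8
(-43 + (-3 + 1)*((-4 + u) - 17))*(-29) = (-43 + (-3 + 1)*((-4 + 8) - 17))*(-29) = (-43 - 2*(4 - 17))*(-29) = (-43 - 2*(-13))*(-29) = (-43 + 26)*(-29) = -17*(-29) = 493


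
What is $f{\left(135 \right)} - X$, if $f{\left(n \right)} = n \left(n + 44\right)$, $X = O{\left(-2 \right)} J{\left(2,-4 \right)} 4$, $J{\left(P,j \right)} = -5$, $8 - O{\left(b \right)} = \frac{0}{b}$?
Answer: $24325$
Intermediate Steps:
$O{\left(b \right)} = 8$ ($O{\left(b \right)} = 8 - \frac{0}{b} = 8 - 0 = 8 + 0 = 8$)
$X = -160$ ($X = 8 \left(-5\right) 4 = \left(-40\right) 4 = -160$)
$f{\left(n \right)} = n \left(44 + n\right)$
$f{\left(135 \right)} - X = 135 \left(44 + 135\right) - -160 = 135 \cdot 179 + 160 = 24165 + 160 = 24325$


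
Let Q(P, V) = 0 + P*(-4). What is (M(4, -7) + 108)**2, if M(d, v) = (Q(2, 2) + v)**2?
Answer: 110889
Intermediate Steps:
Q(P, V) = -4*P (Q(P, V) = 0 - 4*P = -4*P)
M(d, v) = (-8 + v)**2 (M(d, v) = (-4*2 + v)**2 = (-8 + v)**2)
(M(4, -7) + 108)**2 = ((-8 - 7)**2 + 108)**2 = ((-15)**2 + 108)**2 = (225 + 108)**2 = 333**2 = 110889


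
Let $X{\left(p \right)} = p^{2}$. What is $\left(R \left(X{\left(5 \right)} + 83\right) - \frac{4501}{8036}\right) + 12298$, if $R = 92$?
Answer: $\frac{25523989}{1148} \approx 22233.0$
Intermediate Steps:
$\left(R \left(X{\left(5 \right)} + 83\right) - \frac{4501}{8036}\right) + 12298 = \left(92 \left(5^{2} + 83\right) - \frac{4501}{8036}\right) + 12298 = \left(92 \left(25 + 83\right) - \frac{643}{1148}\right) + 12298 = \left(92 \cdot 108 - \frac{643}{1148}\right) + 12298 = \left(9936 - \frac{643}{1148}\right) + 12298 = \frac{11405885}{1148} + 12298 = \frac{25523989}{1148}$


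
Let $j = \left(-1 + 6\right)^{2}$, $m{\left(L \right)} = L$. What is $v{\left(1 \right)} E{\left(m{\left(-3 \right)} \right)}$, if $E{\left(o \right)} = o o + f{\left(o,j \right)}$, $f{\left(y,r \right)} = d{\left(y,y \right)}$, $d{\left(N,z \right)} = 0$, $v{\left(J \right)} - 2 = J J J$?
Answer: $27$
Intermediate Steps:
$j = 25$ ($j = 5^{2} = 25$)
$v{\left(J \right)} = 2 + J^{3}$ ($v{\left(J \right)} = 2 + J J J = 2 + J^{2} J = 2 + J^{3}$)
$f{\left(y,r \right)} = 0$
$E{\left(o \right)} = o^{2}$ ($E{\left(o \right)} = o o + 0 = o^{2} + 0 = o^{2}$)
$v{\left(1 \right)} E{\left(m{\left(-3 \right)} \right)} = \left(2 + 1^{3}\right) \left(-3\right)^{2} = \left(2 + 1\right) 9 = 3 \cdot 9 = 27$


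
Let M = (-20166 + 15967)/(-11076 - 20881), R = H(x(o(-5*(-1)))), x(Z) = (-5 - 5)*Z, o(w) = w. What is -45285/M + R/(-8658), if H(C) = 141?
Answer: -321272364571/932178 ≈ -3.4465e+5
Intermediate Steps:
x(Z) = -10*Z
R = 141
M = 4199/31957 (M = -4199/(-31957) = -4199*(-1/31957) = 4199/31957 ≈ 0.13140)
-45285/M + R/(-8658) = -45285/4199/31957 + 141/(-8658) = -45285*31957/4199 + 141*(-1/8658) = -1447172745/4199 - 47/2886 = -321272364571/932178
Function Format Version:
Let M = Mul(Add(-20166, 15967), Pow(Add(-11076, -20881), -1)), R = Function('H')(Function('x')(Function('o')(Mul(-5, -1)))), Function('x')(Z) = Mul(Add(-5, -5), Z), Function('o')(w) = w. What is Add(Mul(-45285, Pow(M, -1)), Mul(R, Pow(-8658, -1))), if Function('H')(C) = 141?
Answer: Rational(-321272364571, 932178) ≈ -3.4465e+5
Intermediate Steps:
Function('x')(Z) = Mul(-10, Z)
R = 141
M = Rational(4199, 31957) (M = Mul(-4199, Pow(-31957, -1)) = Mul(-4199, Rational(-1, 31957)) = Rational(4199, 31957) ≈ 0.13140)
Add(Mul(-45285, Pow(M, -1)), Mul(R, Pow(-8658, -1))) = Add(Mul(-45285, Pow(Rational(4199, 31957), -1)), Mul(141, Pow(-8658, -1))) = Add(Mul(-45285, Rational(31957, 4199)), Mul(141, Rational(-1, 8658))) = Add(Rational(-1447172745, 4199), Rational(-47, 2886)) = Rational(-321272364571, 932178)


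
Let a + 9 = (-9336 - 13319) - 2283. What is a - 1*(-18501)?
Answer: -6446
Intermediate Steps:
a = -24947 (a = -9 + ((-9336 - 13319) - 2283) = -9 + (-22655 - 2283) = -9 - 24938 = -24947)
a - 1*(-18501) = -24947 - 1*(-18501) = -24947 + 18501 = -6446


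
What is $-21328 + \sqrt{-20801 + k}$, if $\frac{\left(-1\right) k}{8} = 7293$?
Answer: $-21328 + i \sqrt{79145} \approx -21328.0 + 281.33 i$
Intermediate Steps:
$k = -58344$ ($k = \left(-8\right) 7293 = -58344$)
$-21328 + \sqrt{-20801 + k} = -21328 + \sqrt{-20801 - 58344} = -21328 + \sqrt{-79145} = -21328 + i \sqrt{79145}$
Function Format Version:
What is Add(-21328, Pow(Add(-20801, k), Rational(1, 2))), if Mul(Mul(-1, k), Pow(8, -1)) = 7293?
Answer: Add(-21328, Mul(I, Pow(79145, Rational(1, 2)))) ≈ Add(-21328., Mul(281.33, I))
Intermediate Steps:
k = -58344 (k = Mul(-8, 7293) = -58344)
Add(-21328, Pow(Add(-20801, k), Rational(1, 2))) = Add(-21328, Pow(Add(-20801, -58344), Rational(1, 2))) = Add(-21328, Pow(-79145, Rational(1, 2))) = Add(-21328, Mul(I, Pow(79145, Rational(1, 2))))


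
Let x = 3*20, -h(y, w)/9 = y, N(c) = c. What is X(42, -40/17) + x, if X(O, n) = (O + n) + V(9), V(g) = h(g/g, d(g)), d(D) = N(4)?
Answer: 1541/17 ≈ 90.647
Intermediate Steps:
d(D) = 4
h(y, w) = -9*y
V(g) = -9 (V(g) = -9*g/g = -9*1 = -9)
X(O, n) = -9 + O + n (X(O, n) = (O + n) - 9 = -9 + O + n)
x = 60
X(42, -40/17) + x = (-9 + 42 - 40/17) + 60 = 521/17 + 60 = 1541/17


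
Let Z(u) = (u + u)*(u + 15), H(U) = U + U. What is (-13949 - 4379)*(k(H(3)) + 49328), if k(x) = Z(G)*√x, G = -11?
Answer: -904083584 + 1612864*√6 ≈ -9.0013e+8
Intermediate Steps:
H(U) = 2*U
Z(u) = 2*u*(15 + u) (Z(u) = (2*u)*(15 + u) = 2*u*(15 + u))
k(x) = -88*√x (k(x) = (2*(-11)*(15 - 11))*√x = (2*(-11)*4)*√x = -88*√x)
(-13949 - 4379)*(k(H(3)) + 49328) = (-13949 - 4379)*(-88*√6 + 49328) = -18328*(-88*√6 + 49328) = -18328*(49328 - 88*√6) = -904083584 + 1612864*√6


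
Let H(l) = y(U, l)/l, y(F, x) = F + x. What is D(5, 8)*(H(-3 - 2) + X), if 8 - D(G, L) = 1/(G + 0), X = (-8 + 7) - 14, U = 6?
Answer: -2964/25 ≈ -118.56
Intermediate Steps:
X = -15 (X = -1 - 14 = -15)
D(G, L) = 8 - 1/G (D(G, L) = 8 - 1/(G + 0) = 8 - 1/G)
H(l) = (6 + l)/l
D(5, 8)*(H(-3 - 2) + X) = (8 - 1/5)*((6 + (-3 - 2))/(-3 - 2) - 15) = (8 - 1*⅕)*((6 - 5)/(-5) - 15) = (8 - ⅕)*(-⅕*1 - 15) = 39*(-⅕ - 15)/5 = (39/5)*(-76/5) = -2964/25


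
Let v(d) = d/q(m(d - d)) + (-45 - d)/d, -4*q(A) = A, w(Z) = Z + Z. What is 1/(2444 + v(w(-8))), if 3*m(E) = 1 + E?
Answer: 16/42205 ≈ 0.00037910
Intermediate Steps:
w(Z) = 2*Z
m(E) = 1/3 + E/3 (m(E) = (1 + E)/3 = 1/3 + E/3)
q(A) = -A/4
v(d) = -12*d + (-45 - d)/d (v(d) = d/((-(1/3 + (d - d)/3)/4)) + (-45 - d)/d = d/((-(1/3 + (1/3)*0)/4)) + (-45 - d)/d = d/((-(1/3 + 0)/4)) + (-45 - d)/d = d/((-1/4*1/3)) + (-45 - d)/d = d/(-1/12) + (-45 - d)/d = d*(-12) + (-45 - d)/d = -12*d + (-45 - d)/d)
1/(2444 + v(w(-8))) = 1/(2444 + (-1 - 45/(2*(-8)) - 24*(-8))) = 1/(2444 + (-1 - 45/(-16) - 12*(-16))) = 1/(2444 + (-1 - 45*(-1/16) + 192)) = 1/(2444 + (-1 + 45/16 + 192)) = 1/(2444 + 3101/16) = 1/(42205/16) = 16/42205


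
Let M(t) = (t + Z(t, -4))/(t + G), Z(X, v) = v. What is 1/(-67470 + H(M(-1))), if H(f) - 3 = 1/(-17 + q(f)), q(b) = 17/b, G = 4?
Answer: -136/9175517 ≈ -1.4822e-5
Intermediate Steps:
M(t) = (-4 + t)/(4 + t) (M(t) = (t - 4)/(t + 4) = (-4 + t)/(4 + t))
H(f) = 3 + 1/(-17 + 17/f)
1/(-67470 + H(M(-1))) = 1/(-67470 + (-51 + 50*((-4 - 1)/(4 - 1)))/(17*(-1 + (-4 - 1)/(4 - 1)))) = 1/(-67470 + (-51 + 50*(-5/3))/(17*(-1 - 5/3))) = 1/(-67470 + (-51 - 250/3)/(17*(-8/3))) = 1/(-67470 + (1/17)*(-3/8)*(-403/3)) = 1/(-67470 + 403/136) = 1/(-9175517/136) = -136/9175517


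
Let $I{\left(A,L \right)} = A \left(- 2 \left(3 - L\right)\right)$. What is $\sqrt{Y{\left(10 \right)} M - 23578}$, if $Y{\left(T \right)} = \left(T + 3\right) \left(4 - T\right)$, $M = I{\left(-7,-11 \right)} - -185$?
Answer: $4 i \sqrt{3331} \approx 230.86 i$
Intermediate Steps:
$I{\left(A,L \right)} = A \left(-6 + 2 L\right)$
$M = 381$ ($M = 2 \left(-7\right) \left(-3 - 11\right) - -185 = 2 \left(-7\right) \left(-14\right) + 185 = 196 + 185 = 381$)
$Y{\left(T \right)} = \left(3 + T\right) \left(4 - T\right)$
$\sqrt{Y{\left(10 \right)} M - 23578} = \sqrt{\left(12 + 10 - 10^{2}\right) 381 - 23578} = \sqrt{\left(12 + 10 - 100\right) 381 - 23578} = \sqrt{\left(-78\right) 381 - 23578} = \sqrt{-29718 - 23578} = \sqrt{-53296} = 4 i \sqrt{3331}$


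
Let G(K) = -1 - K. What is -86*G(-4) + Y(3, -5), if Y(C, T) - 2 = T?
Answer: -261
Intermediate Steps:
Y(C, T) = 2 + T
-86*G(-4) + Y(3, -5) = -86*(-1 - 1*(-4)) + (2 - 5) = -86*(-1 + 4) - 3 = -86*3 - 3 = -258 - 3 = -261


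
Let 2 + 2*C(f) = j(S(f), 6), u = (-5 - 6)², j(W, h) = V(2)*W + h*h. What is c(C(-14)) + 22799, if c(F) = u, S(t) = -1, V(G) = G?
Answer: 22920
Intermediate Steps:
j(W, h) = h² + 2*W (j(W, h) = 2*W + h*h = 2*W + h² = h² + 2*W)
u = 121 (u = (-11)² = 121)
C(f) = 16 (C(f) = -1 + (6² + 2*(-1))/2 = -1 + (36 - 2)/2 = -1 + (½)*34 = -1 + 17 = 16)
c(F) = 121
c(C(-14)) + 22799 = 121 + 22799 = 22920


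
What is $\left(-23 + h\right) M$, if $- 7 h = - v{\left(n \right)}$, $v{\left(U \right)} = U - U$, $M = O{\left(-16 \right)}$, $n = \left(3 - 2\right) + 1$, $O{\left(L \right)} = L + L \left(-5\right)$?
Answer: $-1472$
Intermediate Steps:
$O{\left(L \right)} = - 4 L$ ($O{\left(L \right)} = L - 5 L = - 4 L$)
$n = 2$ ($n = 1 + 1 = 2$)
$M = 64$ ($M = \left(-4\right) \left(-16\right) = 64$)
$v{\left(U \right)} = 0$
$h = 0$ ($h = - \frac{\left(-1\right) 0}{7} = \left(- \frac{1}{7}\right) 0 = 0$)
$\left(-23 + h\right) M = \left(-23 + 0\right) 64 = \left(-23\right) 64 = -1472$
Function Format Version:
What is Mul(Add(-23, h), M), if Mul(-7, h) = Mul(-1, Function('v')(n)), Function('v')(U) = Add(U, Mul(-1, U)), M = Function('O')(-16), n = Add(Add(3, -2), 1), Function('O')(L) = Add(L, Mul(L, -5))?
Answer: -1472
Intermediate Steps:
Function('O')(L) = Mul(-4, L) (Function('O')(L) = Add(L, Mul(-5, L)) = Mul(-4, L))
n = 2 (n = Add(1, 1) = 2)
M = 64 (M = Mul(-4, -16) = 64)
Function('v')(U) = 0
h = 0 (h = Mul(Rational(-1, 7), Mul(-1, 0)) = Mul(Rational(-1, 7), 0) = 0)
Mul(Add(-23, h), M) = Mul(Add(-23, 0), 64) = Mul(-23, 64) = -1472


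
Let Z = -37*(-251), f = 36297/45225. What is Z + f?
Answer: 46671208/5025 ≈ 9287.8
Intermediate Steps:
f = 4033/5025 (f = 36297*(1/45225) = 4033/5025 ≈ 0.80259)
Z = 9287
Z + f = 9287 + 4033/5025 = 46671208/5025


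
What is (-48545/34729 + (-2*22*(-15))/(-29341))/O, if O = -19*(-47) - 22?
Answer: -1447279985/887534706019 ≈ -0.0016307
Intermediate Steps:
O = 871 (O = 893 - 22 = 871)
(-48545/34729 + (-2*22*(-15))/(-29341))/O = (-48545/34729 + (-2*22*(-15))/(-29341))/871 = (-48545*1/34729 - 44*(-15)*(-1/29341))*(1/871) = (-48545/34729 + 660*(-1/29341))*(1/871) = (-48545/34729 - 660/29341)*(1/871) = -1447279985/1018983589*1/871 = -1447279985/887534706019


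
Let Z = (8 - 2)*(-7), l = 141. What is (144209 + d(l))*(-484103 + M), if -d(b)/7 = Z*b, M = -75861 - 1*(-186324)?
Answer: -69371123320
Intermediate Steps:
M = 110463 (M = -75861 + 186324 = 110463)
Z = -42 (Z = 6*(-7) = -42)
d(b) = 294*b (d(b) = -(-294)*b = 294*b)
(144209 + d(l))*(-484103 + M) = (144209 + 294*141)*(-484103 + 110463) = (144209 + 41454)*(-373640) = 185663*(-373640) = -69371123320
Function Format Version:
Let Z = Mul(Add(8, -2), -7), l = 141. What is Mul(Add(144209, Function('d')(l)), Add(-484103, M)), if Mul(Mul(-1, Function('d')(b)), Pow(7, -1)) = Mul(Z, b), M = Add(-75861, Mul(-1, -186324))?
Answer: -69371123320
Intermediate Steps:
M = 110463 (M = Add(-75861, 186324) = 110463)
Z = -42 (Z = Mul(6, -7) = -42)
Function('d')(b) = Mul(294, b) (Function('d')(b) = Mul(-7, Mul(-42, b)) = Mul(294, b))
Mul(Add(144209, Function('d')(l)), Add(-484103, M)) = Mul(Add(144209, Mul(294, 141)), Add(-484103, 110463)) = Mul(Add(144209, 41454), -373640) = Mul(185663, -373640) = -69371123320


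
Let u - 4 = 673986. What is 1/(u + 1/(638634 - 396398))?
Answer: 242236/163264641641 ≈ 1.4837e-6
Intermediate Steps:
u = 673990 (u = 4 + 673986 = 673990)
1/(u + 1/(638634 - 396398)) = 1/(673990 + 1/(638634 - 396398)) = 1/(673990 + 1/242236) = 1/(163264641641/242236) = 242236/163264641641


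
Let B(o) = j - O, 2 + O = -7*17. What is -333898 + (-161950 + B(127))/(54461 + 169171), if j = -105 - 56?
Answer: -37335219763/111816 ≈ -3.3390e+5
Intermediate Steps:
O = -121 (O = -2 - 7*17 = -2 - 119 = -121)
j = -161
B(o) = -40 (B(o) = -161 - 1*(-121) = -161 + 121 = -40)
-333898 + (-161950 + B(127))/(54461 + 169171) = -333898 + (-161950 - 40)/(54461 + 169171) = -333898 - 161990/223632 = -333898 - 161990*1/223632 = -333898 - 80995/111816 = -37335219763/111816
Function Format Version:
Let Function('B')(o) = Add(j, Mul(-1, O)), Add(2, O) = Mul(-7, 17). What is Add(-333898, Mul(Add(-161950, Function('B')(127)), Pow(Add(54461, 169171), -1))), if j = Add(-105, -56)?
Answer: Rational(-37335219763, 111816) ≈ -3.3390e+5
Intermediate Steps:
O = -121 (O = Add(-2, Mul(-7, 17)) = Add(-2, -119) = -121)
j = -161
Function('B')(o) = -40 (Function('B')(o) = Add(-161, Mul(-1, -121)) = Add(-161, 121) = -40)
Add(-333898, Mul(Add(-161950, Function('B')(127)), Pow(Add(54461, 169171), -1))) = Add(-333898, Mul(Add(-161950, -40), Pow(Add(54461, 169171), -1))) = Add(-333898, Mul(-161990, Pow(223632, -1))) = Add(-333898, Mul(-161990, Rational(1, 223632))) = Add(-333898, Rational(-80995, 111816)) = Rational(-37335219763, 111816)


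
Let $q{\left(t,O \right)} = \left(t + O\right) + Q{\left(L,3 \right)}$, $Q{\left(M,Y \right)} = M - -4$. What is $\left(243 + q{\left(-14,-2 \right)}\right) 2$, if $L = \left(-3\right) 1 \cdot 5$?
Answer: $432$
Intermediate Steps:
$L = -15$ ($L = \left(-3\right) 5 = -15$)
$Q{\left(M,Y \right)} = 4 + M$ ($Q{\left(M,Y \right)} = M + 4 = 4 + M$)
$q{\left(t,O \right)} = -11 + O + t$ ($q{\left(t,O \right)} = \left(t + O\right) + \left(4 - 15\right) = \left(O + t\right) - 11 = -11 + O + t$)
$\left(243 + q{\left(-14,-2 \right)}\right) 2 = \left(243 - 27\right) 2 = 216 \cdot 2 = 432$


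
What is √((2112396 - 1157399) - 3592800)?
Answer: I*√2637803 ≈ 1624.1*I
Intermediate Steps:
√((2112396 - 1157399) - 3592800) = √(954997 - 3592800) = √(-2637803) = I*√2637803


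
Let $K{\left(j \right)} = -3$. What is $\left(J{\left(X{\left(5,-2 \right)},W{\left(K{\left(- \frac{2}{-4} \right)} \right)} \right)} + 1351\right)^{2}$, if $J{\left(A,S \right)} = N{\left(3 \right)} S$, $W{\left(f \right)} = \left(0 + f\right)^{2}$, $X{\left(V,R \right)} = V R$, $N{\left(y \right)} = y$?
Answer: $1898884$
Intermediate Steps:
$X{\left(V,R \right)} = R V$
$W{\left(f \right)} = f^{2}$
$J{\left(A,S \right)} = 3 S$
$\left(J{\left(X{\left(5,-2 \right)},W{\left(K{\left(- \frac{2}{-4} \right)} \right)} \right)} + 1351\right)^{2} = \left(3 \left(-3\right)^{2} + 1351\right)^{2} = \left(3 \cdot 9 + 1351\right)^{2} = \left(27 + 1351\right)^{2} = 1378^{2} = 1898884$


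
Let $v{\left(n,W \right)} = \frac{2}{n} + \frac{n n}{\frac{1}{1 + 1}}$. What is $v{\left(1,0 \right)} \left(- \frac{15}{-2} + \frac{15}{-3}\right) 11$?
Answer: $110$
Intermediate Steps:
$v{\left(n,W \right)} = \frac{2}{n} + 2 n^{2}$ ($v{\left(n,W \right)} = \frac{2}{n} + \frac{n^{2}}{\frac{1}{2}} = \frac{2}{n} + n^{2} \frac{1}{\frac{1}{2}} = \frac{2}{n} + n^{2} \cdot 2 = \frac{2}{n} + 2 n^{2}$)
$v{\left(1,0 \right)} \left(- \frac{15}{-2} + \frac{15}{-3}\right) 11 = \frac{2 \left(1 + 1^{3}\right)}{1} \left(- \frac{15}{-2} + \frac{15}{-3}\right) 11 = 2 \cdot 1 \left(1 + 1\right) \left(\left(-15\right) \left(- \frac{1}{2}\right) + 15 \left(- \frac{1}{3}\right)\right) 11 = 2 \cdot 1 \cdot 2 \left(\frac{15}{2} - 5\right) 11 = 4 \cdot \frac{5}{2} \cdot 11 = 10 \cdot 11 = 110$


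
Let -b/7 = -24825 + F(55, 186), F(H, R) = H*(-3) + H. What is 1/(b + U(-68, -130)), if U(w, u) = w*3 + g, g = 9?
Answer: 1/174350 ≈ 5.7356e-6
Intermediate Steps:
F(H, R) = -2*H (F(H, R) = -3*H + H = -2*H)
U(w, u) = 9 + 3*w (U(w, u) = w*3 + 9 = 3*w + 9 = 9 + 3*w)
b = 174545 (b = -7*(-24825 - 2*55) = -7*(-24825 - 110) = -7*(-24935) = 174545)
1/(b + U(-68, -130)) = 1/(174545 + (9 + 3*(-68))) = 1/(174545 + (9 - 204)) = 1/(174545 - 195) = 1/174350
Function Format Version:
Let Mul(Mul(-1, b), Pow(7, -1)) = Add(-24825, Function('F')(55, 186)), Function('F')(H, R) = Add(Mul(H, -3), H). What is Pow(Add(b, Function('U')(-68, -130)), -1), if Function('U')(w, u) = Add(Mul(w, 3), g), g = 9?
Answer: Rational(1, 174350) ≈ 5.7356e-6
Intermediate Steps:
Function('F')(H, R) = Mul(-2, H) (Function('F')(H, R) = Add(Mul(-3, H), H) = Mul(-2, H))
Function('U')(w, u) = Add(9, Mul(3, w)) (Function('U')(w, u) = Add(Mul(w, 3), 9) = Add(Mul(3, w), 9) = Add(9, Mul(3, w)))
b = 174545 (b = Mul(-7, Add(-24825, Mul(-2, 55))) = Mul(-7, Add(-24825, -110)) = Mul(-7, -24935) = 174545)
Pow(Add(b, Function('U')(-68, -130)), -1) = Pow(Add(174545, Add(9, Mul(3, -68))), -1) = Pow(Add(174545, Add(9, -204)), -1) = Pow(Add(174545, -195), -1) = Pow(174350, -1) = Rational(1, 174350)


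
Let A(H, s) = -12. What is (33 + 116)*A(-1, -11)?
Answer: -1788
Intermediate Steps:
(33 + 116)*A(-1, -11) = (33 + 116)*(-12) = 149*(-12) = -1788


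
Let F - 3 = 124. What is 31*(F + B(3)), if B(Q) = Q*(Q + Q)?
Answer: 4495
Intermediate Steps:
B(Q) = 2*Q**2 (B(Q) = Q*(2*Q) = 2*Q**2)
F = 127 (F = 3 + 124 = 127)
31*(F + B(3)) = 31*(127 + 2*3**2) = 31*(127 + 2*9) = 31*(127 + 18) = 31*145 = 4495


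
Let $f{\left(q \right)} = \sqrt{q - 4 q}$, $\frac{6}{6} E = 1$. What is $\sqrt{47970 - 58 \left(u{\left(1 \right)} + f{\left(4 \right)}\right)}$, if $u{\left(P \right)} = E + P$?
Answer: $\sqrt{47854 - 116 i \sqrt{3}} \approx 218.76 - 0.4592 i$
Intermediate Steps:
$E = 1$
$f{\left(q \right)} = \sqrt{3} \sqrt{- q}$ ($f{\left(q \right)} = \sqrt{- 3 q} = \sqrt{3} \sqrt{- q}$)
$u{\left(P \right)} = 1 + P$
$\sqrt{47970 - 58 \left(u{\left(1 \right)} + f{\left(4 \right)}\right)} = \sqrt{47970 - 58 \left(\left(1 + 1\right) + \sqrt{3} \sqrt{\left(-1\right) 4}\right)} = \sqrt{47970 - 58 \left(2 + \sqrt{3} \sqrt{-4}\right)} = \sqrt{47970 - 58 \left(2 + \sqrt{3} \cdot 2 i\right)} = \sqrt{47970 - 58 \left(2 + 2 i \sqrt{3}\right)} = \sqrt{47970 - \left(116 + 116 i \sqrt{3}\right)} = \sqrt{47854 - 116 i \sqrt{3}}$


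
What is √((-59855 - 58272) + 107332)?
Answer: I*√10795 ≈ 103.9*I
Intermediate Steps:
√((-59855 - 58272) + 107332) = √(-118127 + 107332) = √(-10795) = I*√10795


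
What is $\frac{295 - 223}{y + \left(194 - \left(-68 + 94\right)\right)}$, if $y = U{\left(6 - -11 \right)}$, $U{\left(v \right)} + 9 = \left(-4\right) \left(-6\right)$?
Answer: $\frac{24}{61} \approx 0.39344$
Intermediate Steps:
$U{\left(v \right)} = 15$ ($U{\left(v \right)} = -9 - -24 = -9 + 24 = 15$)
$y = 15$
$\frac{295 - 223}{y + \left(194 - \left(-68 + 94\right)\right)} = \frac{295 - 223}{15 + \left(194 - \left(-68 + 94\right)\right)} = \frac{72}{15 + \left(194 - 26\right)} = \frac{72}{15 + 168} = \frac{72}{183} = 72 \cdot \frac{1}{183} = \frac{24}{61}$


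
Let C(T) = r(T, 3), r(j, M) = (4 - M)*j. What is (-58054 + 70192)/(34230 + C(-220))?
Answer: 6069/17005 ≈ 0.35689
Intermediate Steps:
r(j, M) = j*(4 - M)
C(T) = T (C(T) = T*(4 - 1*3) = T*(4 - 3) = T*1 = T)
(-58054 + 70192)/(34230 + C(-220)) = (-58054 + 70192)/(34230 - 220) = 12138/34010 = 12138*(1/34010) = 6069/17005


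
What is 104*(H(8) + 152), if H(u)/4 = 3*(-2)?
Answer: 13312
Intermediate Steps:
H(u) = -24 (H(u) = 4*(3*(-2)) = 4*(-6) = -24)
104*(H(8) + 152) = 104*(-24 + 152) = 104*128 = 13312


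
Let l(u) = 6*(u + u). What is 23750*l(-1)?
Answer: -285000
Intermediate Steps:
l(u) = 12*u (l(u) = 6*(2*u) = 12*u)
23750*l(-1) = 23750*(12*(-1)) = 23750*(-12) = -285000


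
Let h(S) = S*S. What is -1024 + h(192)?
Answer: 35840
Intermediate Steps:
h(S) = S²
-1024 + h(192) = -1024 + 192² = -1024 + 36864 = 35840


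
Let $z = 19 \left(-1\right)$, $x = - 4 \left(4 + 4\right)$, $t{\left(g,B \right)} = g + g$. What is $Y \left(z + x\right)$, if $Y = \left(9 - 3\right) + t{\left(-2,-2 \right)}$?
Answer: $-102$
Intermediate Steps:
$t{\left(g,B \right)} = 2 g$
$x = -32$ ($x = \left(-4\right) 8 = -32$)
$Y = 2$ ($Y = \left(9 - 3\right) + 2 \left(-2\right) = 6 - 4 = 2$)
$z = -19$
$Y \left(z + x\right) = 2 \left(-19 - 32\right) = 2 \left(-51\right) = -102$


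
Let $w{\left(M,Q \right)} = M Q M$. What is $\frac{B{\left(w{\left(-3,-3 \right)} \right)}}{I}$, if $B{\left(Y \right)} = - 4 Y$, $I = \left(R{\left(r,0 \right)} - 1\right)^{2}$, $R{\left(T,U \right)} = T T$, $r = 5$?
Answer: $\frac{3}{16} \approx 0.1875$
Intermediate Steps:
$R{\left(T,U \right)} = T^{2}$
$w{\left(M,Q \right)} = Q M^{2}$
$I = 576$ ($I = \left(5^{2} - 1\right)^{2} = \left(25 - 1\right)^{2} = 24^{2} = 576$)
$\frac{B{\left(w{\left(-3,-3 \right)} \right)}}{I} = \frac{\left(-4\right) \left(- 3 \left(-3\right)^{2}\right)}{576} = - 4 \left(\left(-3\right) 9\right) \frac{1}{576} = \left(-4\right) \left(-27\right) \frac{1}{576} = 108 \cdot \frac{1}{576} = \frac{3}{16}$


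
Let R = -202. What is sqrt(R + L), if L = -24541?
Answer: I*sqrt(24743) ≈ 157.3*I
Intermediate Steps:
sqrt(R + L) = sqrt(-202 - 24541) = sqrt(-24743) = I*sqrt(24743)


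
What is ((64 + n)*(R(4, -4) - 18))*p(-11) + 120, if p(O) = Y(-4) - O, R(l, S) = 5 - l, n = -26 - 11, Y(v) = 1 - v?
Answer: -7224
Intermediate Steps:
n = -37
p(O) = 5 - O (p(O) = (1 - 1*(-4)) - O = (1 + 4) - O = 5 - O)
((64 + n)*(R(4, -4) - 18))*p(-11) + 120 = ((64 - 37)*((5 - 1*4) - 18))*(5 - 1*(-11)) + 120 = (27*((5 - 4) - 18))*(5 + 11) + 120 = (27*(1 - 18))*16 + 120 = (27*(-17))*16 + 120 = -459*16 + 120 = -7344 + 120 = -7224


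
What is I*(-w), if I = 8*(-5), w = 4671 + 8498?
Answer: 526760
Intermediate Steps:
w = 13169
I = -40
I*(-w) = -(-40)*13169 = -40*(-13169) = 526760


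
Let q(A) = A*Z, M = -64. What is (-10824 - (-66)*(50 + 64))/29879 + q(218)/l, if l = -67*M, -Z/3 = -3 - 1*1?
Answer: 8001633/16015144 ≈ 0.49963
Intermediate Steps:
Z = 12 (Z = -3*(-3 - 1*1) = -3*(-3 - 1) = -3*(-4) = 12)
l = 4288 (l = -67*(-64) = 4288)
q(A) = 12*A (q(A) = A*12 = 12*A)
(-10824 - (-66)*(50 + 64))/29879 + q(218)/l = (-10824 - (-66)*(50 + 64))/29879 + (12*218)/4288 = (-10824 - (-66)*114)*(1/29879) + 2616*(1/4288) = (-10824 - 1*(-7524))*(1/29879) + 327/536 = (-10824 + 7524)*(1/29879) + 327/536 = -3300*1/29879 + 327/536 = -3300/29879 + 327/536 = 8001633/16015144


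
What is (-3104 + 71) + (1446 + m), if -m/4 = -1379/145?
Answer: -224599/145 ≈ -1549.0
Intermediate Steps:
m = 5516/145 (m = -(-5516)/145 = -4*(-1379/145) = 5516/145 ≈ 38.041)
(-3104 + 71) + (1446 + m) = (-3104 + 71) + (1446 + 5516/145) = -3033 + 215186/145 = -224599/145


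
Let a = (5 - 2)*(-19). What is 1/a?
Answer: -1/57 ≈ -0.017544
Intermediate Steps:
a = -57 (a = 3*(-19) = -57)
1/a = 1/(-57) = -1/57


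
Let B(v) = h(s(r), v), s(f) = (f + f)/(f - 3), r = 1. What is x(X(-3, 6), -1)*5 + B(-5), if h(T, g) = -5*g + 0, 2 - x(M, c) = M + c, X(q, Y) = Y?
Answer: 10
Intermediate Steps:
s(f) = 2*f/(-3 + f) (s(f) = (2*f)/(-3 + f) = 2*f/(-3 + f))
x(M, c) = 2 - M - c (x(M, c) = 2 - (M + c) = 2 + (-M - c) = 2 - M - c)
h(T, g) = -5*g
B(v) = -5*v
x(X(-3, 6), -1)*5 + B(-5) = (2 - 1*6 - 1*(-1))*5 - 5*(-5) = (2 - 6 + 1)*5 + 25 = -3*5 + 25 = -15 + 25 = 10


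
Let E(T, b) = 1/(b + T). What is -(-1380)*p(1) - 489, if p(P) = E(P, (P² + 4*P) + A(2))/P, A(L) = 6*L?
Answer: -1237/3 ≈ -412.33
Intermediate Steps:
E(T, b) = 1/(T + b)
p(P) = 1/(P*(12 + P² + 5*P)) (p(P) = 1/((P + ((P² + 4*P) + 6*2))*P) = 1/((P + ((P² + 4*P) + 12))*P) = 1/((P + (12 + P² + 4*P))*P) = 1/((12 + P² + 5*P)*P) = 1/(P*(12 + P² + 5*P)))
-(-1380)*p(1) - 489 = -(-1380)*1/(1*(12 + 1² + 5*1)) - 489 = -(-1380)*1/(12 + 1 + 5) - 489 = -(-1380)*1/18 - 489 = -(-1380)*1*(1/18) - 489 = -(-1380)/18 - 489 = -115*(-⅔) - 489 = 230/3 - 489 = -1237/3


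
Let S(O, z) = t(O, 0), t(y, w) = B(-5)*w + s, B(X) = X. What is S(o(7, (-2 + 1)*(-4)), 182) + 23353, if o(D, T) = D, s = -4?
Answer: 23349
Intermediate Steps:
t(y, w) = -4 - 5*w (t(y, w) = -5*w - 4 = -4 - 5*w)
S(O, z) = -4 (S(O, z) = -4 - 5*0 = -4 + 0 = -4)
S(o(7, (-2 + 1)*(-4)), 182) + 23353 = -4 + 23353 = 23349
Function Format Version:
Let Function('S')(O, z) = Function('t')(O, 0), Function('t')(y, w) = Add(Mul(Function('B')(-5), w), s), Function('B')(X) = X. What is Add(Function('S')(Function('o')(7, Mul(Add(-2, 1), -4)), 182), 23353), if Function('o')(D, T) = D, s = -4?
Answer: 23349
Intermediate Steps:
Function('t')(y, w) = Add(-4, Mul(-5, w)) (Function('t')(y, w) = Add(Mul(-5, w), -4) = Add(-4, Mul(-5, w)))
Function('S')(O, z) = -4 (Function('S')(O, z) = Add(-4, Mul(-5, 0)) = Add(-4, 0) = -4)
Add(Function('S')(Function('o')(7, Mul(Add(-2, 1), -4)), 182), 23353) = Add(-4, 23353) = 23349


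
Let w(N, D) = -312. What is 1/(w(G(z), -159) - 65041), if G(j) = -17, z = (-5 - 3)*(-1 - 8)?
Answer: -1/65353 ≈ -1.5302e-5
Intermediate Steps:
z = 72 (z = -8*(-9) = 72)
1/(w(G(z), -159) - 65041) = 1/(-312 - 65041) = 1/(-65353) = -1/65353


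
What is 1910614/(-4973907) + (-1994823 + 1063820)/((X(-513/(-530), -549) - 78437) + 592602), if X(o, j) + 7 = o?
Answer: -330548142262608/150601201280719 ≈ -2.1949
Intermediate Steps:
X(o, j) = -7 + o
1910614/(-4973907) + (-1994823 + 1063820)/((X(-513/(-530), -549) - 78437) + 592602) = 1910614/(-4973907) + (-1994823 + 1063820)/(((-7 - 513/(-530)) - 78437) + 592602) = 1910614*(-1/4973907) - 931003/(((-7 - 513*(-1/530)) - 78437) + 592602) = -1910614/4973907 - 931003/(((-7 + 513/530) - 78437) + 592602) = -1910614/4973907 - 931003/((-3197/530 - 78437) + 592602) = -1910614/4973907 - 931003/(-41574807/530 + 592602) = -1910614/4973907 - 931003/272504253/530 = -1910614/4973907 - 931003*530/272504253 = -1910614/4973907 - 493431590/272504253 = -330548142262608/150601201280719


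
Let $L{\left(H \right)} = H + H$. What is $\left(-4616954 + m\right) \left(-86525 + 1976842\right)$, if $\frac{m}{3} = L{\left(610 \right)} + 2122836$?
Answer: $3317910862838$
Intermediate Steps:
$L{\left(H \right)} = 2 H$
$m = 6372168$ ($m = 3 \left(2 \cdot 610 + 2122836\right) = 3 \left(1220 + 2122836\right) = 3 \cdot 2124056 = 6372168$)
$\left(-4616954 + m\right) \left(-86525 + 1976842\right) = \left(-4616954 + 6372168\right) \left(-86525 + 1976842\right) = 1755214 \cdot 1890317 = 3317910862838$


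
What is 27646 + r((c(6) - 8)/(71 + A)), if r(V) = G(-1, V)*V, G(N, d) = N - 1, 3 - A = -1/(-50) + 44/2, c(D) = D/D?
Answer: 71852654/2599 ≈ 27646.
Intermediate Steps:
c(D) = 1
A = -951/50 (A = 3 - (-1/(-50) + 44/2) = 3 - (-1*(-1/50) + 44*(1/2)) = 3 - (1/50 + 22) = 3 - 1*1101/50 = 3 - 1101/50 = -951/50 ≈ -19.020)
G(N, d) = -1 + N
r(V) = -2*V (r(V) = (-1 - 1)*V = -2*V)
27646 + r((c(6) - 8)/(71 + A)) = 27646 - 2*(1 - 8)/(71 - 951/50) = 27646 - (-14)/2599/50 = 27646 - (-14)*50/2599 = 27646 - 2*(-350/2599) = 27646 + 700/2599 = 71852654/2599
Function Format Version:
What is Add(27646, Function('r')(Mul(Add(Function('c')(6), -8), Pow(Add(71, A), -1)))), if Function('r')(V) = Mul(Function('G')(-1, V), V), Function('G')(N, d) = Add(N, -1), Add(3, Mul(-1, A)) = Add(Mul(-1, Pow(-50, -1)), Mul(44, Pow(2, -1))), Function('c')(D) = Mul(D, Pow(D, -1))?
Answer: Rational(71852654, 2599) ≈ 27646.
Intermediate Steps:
Function('c')(D) = 1
A = Rational(-951, 50) (A = Add(3, Mul(-1, Add(Mul(-1, Pow(-50, -1)), Mul(44, Pow(2, -1))))) = Add(3, Mul(-1, Add(Mul(-1, Rational(-1, 50)), Mul(44, Rational(1, 2))))) = Add(3, Mul(-1, Add(Rational(1, 50), 22))) = Add(3, Mul(-1, Rational(1101, 50))) = Add(3, Rational(-1101, 50)) = Rational(-951, 50) ≈ -19.020)
Function('G')(N, d) = Add(-1, N)
Function('r')(V) = Mul(-2, V) (Function('r')(V) = Mul(Add(-1, -1), V) = Mul(-2, V))
Add(27646, Function('r')(Mul(Add(Function('c')(6), -8), Pow(Add(71, A), -1)))) = Add(27646, Mul(-2, Mul(Add(1, -8), Pow(Add(71, Rational(-951, 50)), -1)))) = Add(27646, Mul(-2, Mul(-7, Pow(Rational(2599, 50), -1)))) = Add(27646, Mul(-2, Mul(-7, Rational(50, 2599)))) = Add(27646, Mul(-2, Rational(-350, 2599))) = Add(27646, Rational(700, 2599)) = Rational(71852654, 2599)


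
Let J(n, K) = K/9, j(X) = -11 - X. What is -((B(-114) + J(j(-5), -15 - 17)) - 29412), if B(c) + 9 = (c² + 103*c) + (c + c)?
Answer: 255587/9 ≈ 28399.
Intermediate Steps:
B(c) = -9 + c² + 105*c (B(c) = -9 + ((c² + 103*c) + (c + c)) = -9 + ((c² + 103*c) + 2*c) = -9 + (c² + 105*c) = -9 + c² + 105*c)
J(n, K) = K/9 (J(n, K) = K*(⅑) = K/9)
-((B(-114) + J(j(-5), -15 - 17)) - 29412) = -(((-9 + (-114)² + 105*(-114)) + (-15 - 17)/9) - 29412) = -(((-9 + 12996 - 11970) + (⅑)*(-32)) - 29412) = -((1017 - 32/9) - 29412) = -(9121/9 - 29412) = -1*(-255587/9) = 255587/9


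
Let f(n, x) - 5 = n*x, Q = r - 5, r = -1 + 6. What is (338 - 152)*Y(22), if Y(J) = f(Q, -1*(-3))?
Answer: 930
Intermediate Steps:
r = 5
Q = 0 (Q = 5 - 5 = 0)
f(n, x) = 5 + n*x
Y(J) = 5 (Y(J) = 5 + 0*(-1*(-3)) = 5 + 0*3 = 5 + 0 = 5)
(338 - 152)*Y(22) = (338 - 152)*5 = 186*5 = 930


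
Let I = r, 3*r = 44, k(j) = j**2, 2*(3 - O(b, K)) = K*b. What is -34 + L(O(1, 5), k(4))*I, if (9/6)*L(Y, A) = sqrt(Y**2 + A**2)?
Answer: -34 + 220*sqrt(41)/9 ≈ 122.52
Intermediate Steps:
O(b, K) = 3 - K*b/2
r = 44/3 (r = (1/3)*44 = 44/3 ≈ 14.667)
L(Y, A) = 2*sqrt(A**2 + Y**2)/3 (L(Y, A) = 2*sqrt(Y**2 + A**2)/3 = 2*sqrt(A**2 + Y**2)/3)
I = 44/3 ≈ 14.667
-34 + L(O(1, 5), k(4))*I = -34 + (2*sqrt((4**2)**2 + (3 - 1/2*5*1)**2)/3)*(44/3) = -34 + (2*sqrt(16**2 + (3 - 5/2)**2)/3)*(44/3) = -34 + (2*sqrt(256 + (1/2)**2)/3)*(44/3) = -34 + (2*sqrt(256 + 1/4)/3)*(44/3) = -34 + (2*sqrt(1025/4)/3)*(44/3) = -34 + (2*(5*sqrt(41)/2)/3)*(44/3) = -34 + (5*sqrt(41)/3)*(44/3) = -34 + 220*sqrt(41)/9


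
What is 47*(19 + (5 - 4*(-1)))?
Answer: 1316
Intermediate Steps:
47*(19 + (5 - 4*(-1))) = 47*(19 + (5 + 4)) = 47*(19 + 9) = 47*28 = 1316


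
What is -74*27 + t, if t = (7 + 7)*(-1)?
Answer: -2012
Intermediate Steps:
t = -14 (t = 14*(-1) = -14)
-74*27 + t = -74*27 - 14 = -1998 - 14 = -2012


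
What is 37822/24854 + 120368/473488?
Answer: 653121544/367752211 ≈ 1.7760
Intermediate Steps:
37822/24854 + 120368/473488 = 37822*(1/24854) + 120368*(1/473488) = 18911/12427 + 7523/29593 = 653121544/367752211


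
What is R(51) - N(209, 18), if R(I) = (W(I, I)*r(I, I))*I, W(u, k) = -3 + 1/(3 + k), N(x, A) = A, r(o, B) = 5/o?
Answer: -1777/54 ≈ -32.907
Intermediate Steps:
R(I) = 5*(-8 - 3*I)/(3 + I) (R(I) = (((-8 - 3*I)/(3 + I))*(5/I))*I = (5*(-8 - 3*I)/(I*(3 + I)))*I = 5*(-8 - 3*I)/(3 + I))
R(51) - N(209, 18) = 5*(-8 - 3*51)/(3 + 51) - 1*18 = 5*(-8 - 153)/54 - 18 = 5*(1/54)*(-161) - 18 = -805/54 - 18 = -1777/54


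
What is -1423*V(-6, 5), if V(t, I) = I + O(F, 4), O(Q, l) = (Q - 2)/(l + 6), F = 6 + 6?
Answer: -8538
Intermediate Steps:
F = 12
O(Q, l) = (-2 + Q)/(6 + l)
V(t, I) = 1 + I (V(t, I) = I + (-2 + 12)/(6 + 4) = I + 10/10 = I + (⅒)*10 = I + 1 = 1 + I)
-1423*V(-6, 5) = -1423*(1 + 5) = -1423*6 = -8538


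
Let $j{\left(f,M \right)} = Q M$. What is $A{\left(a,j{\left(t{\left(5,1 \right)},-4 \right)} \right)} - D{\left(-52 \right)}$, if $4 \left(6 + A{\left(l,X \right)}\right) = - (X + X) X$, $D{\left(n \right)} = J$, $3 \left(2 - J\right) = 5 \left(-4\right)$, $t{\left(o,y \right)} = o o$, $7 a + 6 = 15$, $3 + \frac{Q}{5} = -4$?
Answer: $- \frac{29444}{3} \approx -9814.7$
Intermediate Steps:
$Q = -35$ ($Q = -15 + 5 \left(-4\right) = -15 - 20 = -35$)
$a = \frac{9}{7}$ ($a = - \frac{6}{7} + \frac{1}{7} \cdot 15 = - \frac{6}{7} + \frac{15}{7} = \frac{9}{7} \approx 1.2857$)
$t{\left(o,y \right)} = o^{2}$
$j{\left(f,M \right)} = - 35 M$
$J = \frac{26}{3}$ ($J = 2 - \frac{5 \left(-4\right)}{3} = 2 - - \frac{20}{3} = 2 + \frac{20}{3} = \frac{26}{3} \approx 8.6667$)
$D{\left(n \right)} = \frac{26}{3}$
$A{\left(l,X \right)} = -6 - \frac{X^{2}}{2}$ ($A{\left(l,X \right)} = -6 + \frac{- (X + X) X}{4} = -6 + \frac{- 2 X X}{4} = -6 + \frac{\left(-2\right) X^{2}}{4} = -6 - \frac{X^{2}}{2}$)
$A{\left(a,j{\left(t{\left(5,1 \right)},-4 \right)} \right)} - D{\left(-52 \right)} = \left(-6 - \frac{\left(\left(-35\right) \left(-4\right)\right)^{2}}{2}\right) - \frac{26}{3} = \left(-6 - \frac{140^{2}}{2}\right) - \frac{26}{3} = \left(-6 - 9800\right) - \frac{26}{3} = -9806 - \frac{26}{3} = - \frac{29444}{3}$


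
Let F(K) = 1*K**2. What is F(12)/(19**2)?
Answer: 144/361 ≈ 0.39889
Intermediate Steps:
F(K) = K**2
F(12)/(19**2) = 12**2/(19**2) = 144/361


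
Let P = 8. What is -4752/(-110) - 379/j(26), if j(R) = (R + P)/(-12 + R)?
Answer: -9593/85 ≈ -112.86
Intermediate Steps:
j(R) = (8 + R)/(-12 + R) (j(R) = (R + 8)/(-12 + R) = (8 + R)/(-12 + R))
-4752/(-110) - 379/j(26) = -4752/(-110) - 379*(-12 + 26)/(8 + 26) = -4752*(-1/110) - 379/(34/14) = 216/5 - 379/((1/14)*34) = 216/5 - 379/17/7 = 216/5 - 379*7/17 = 216/5 - 2653/17 = -9593/85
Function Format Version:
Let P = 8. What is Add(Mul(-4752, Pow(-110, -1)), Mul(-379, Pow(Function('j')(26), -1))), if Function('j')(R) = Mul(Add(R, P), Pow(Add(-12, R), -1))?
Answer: Rational(-9593, 85) ≈ -112.86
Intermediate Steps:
Function('j')(R) = Mul(Pow(Add(-12, R), -1), Add(8, R)) (Function('j')(R) = Mul(Add(R, 8), Pow(Add(-12, R), -1)) = Mul(Add(8, R), Pow(Add(-12, R), -1)) = Mul(Pow(Add(-12, R), -1), Add(8, R)))
Add(Mul(-4752, Pow(-110, -1)), Mul(-379, Pow(Function('j')(26), -1))) = Add(Mul(-4752, Pow(-110, -1)), Mul(-379, Pow(Mul(Pow(Add(-12, 26), -1), Add(8, 26)), -1))) = Add(Mul(-4752, Rational(-1, 110)), Mul(-379, Pow(Mul(Pow(14, -1), 34), -1))) = Add(Rational(216, 5), Mul(-379, Pow(Mul(Rational(1, 14), 34), -1))) = Add(Rational(216, 5), Mul(-379, Pow(Rational(17, 7), -1))) = Add(Rational(216, 5), Mul(-379, Rational(7, 17))) = Add(Rational(216, 5), Rational(-2653, 17)) = Rational(-9593, 85)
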